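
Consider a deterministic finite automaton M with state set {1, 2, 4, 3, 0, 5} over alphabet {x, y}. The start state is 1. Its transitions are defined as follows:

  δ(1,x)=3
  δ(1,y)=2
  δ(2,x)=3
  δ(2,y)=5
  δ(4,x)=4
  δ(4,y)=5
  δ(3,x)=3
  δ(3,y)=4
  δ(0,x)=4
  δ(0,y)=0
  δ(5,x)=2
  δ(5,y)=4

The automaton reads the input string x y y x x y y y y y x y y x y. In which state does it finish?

5

1 → 3 → 4 → 5 → 2 → 3 → 4 → 5 → 4 → 5 → 4 → 4 → 5 → 4 → 4 → 5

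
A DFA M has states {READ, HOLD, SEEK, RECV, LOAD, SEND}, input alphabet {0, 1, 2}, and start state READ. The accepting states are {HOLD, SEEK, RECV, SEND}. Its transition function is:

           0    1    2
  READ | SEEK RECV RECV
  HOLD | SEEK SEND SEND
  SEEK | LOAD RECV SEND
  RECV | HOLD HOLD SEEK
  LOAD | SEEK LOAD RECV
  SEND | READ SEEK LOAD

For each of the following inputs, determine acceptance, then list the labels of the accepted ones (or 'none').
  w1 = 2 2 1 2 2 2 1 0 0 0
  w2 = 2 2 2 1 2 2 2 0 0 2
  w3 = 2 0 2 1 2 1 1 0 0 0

w1: READ → RECV → SEEK → RECV → SEEK → SEND → LOAD → LOAD → SEEK → LOAD → SEEK  → end SEEK, accepted
w2: READ → RECV → SEEK → SEND → SEEK → SEND → LOAD → RECV → HOLD → SEEK → SEND  → end SEND, accepted
w3: READ → RECV → HOLD → SEND → SEEK → SEND → SEEK → RECV → HOLD → SEEK → LOAD  → end LOAD, rejected

w1, w2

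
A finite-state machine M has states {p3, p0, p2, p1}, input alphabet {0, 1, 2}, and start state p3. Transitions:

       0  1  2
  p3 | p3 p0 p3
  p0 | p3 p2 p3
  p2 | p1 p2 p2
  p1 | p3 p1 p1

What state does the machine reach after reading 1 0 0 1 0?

p3

start at p3
read '1': p3 → p0
read '0': p0 → p3
read '0': p3 → p3
read '1': p3 → p0
read '0': p0 → p3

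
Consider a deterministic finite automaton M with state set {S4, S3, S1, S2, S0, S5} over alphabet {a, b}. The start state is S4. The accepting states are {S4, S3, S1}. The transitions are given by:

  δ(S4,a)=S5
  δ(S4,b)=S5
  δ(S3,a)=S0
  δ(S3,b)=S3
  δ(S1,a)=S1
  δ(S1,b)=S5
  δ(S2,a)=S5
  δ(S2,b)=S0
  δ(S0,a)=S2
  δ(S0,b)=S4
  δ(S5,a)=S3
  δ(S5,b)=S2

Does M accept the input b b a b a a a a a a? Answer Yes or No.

Yes

S4 → S5 → S2 → S5 → S2 → S5 → S3 → S0 → S2 → S5 → S3
End state S3 is accepting.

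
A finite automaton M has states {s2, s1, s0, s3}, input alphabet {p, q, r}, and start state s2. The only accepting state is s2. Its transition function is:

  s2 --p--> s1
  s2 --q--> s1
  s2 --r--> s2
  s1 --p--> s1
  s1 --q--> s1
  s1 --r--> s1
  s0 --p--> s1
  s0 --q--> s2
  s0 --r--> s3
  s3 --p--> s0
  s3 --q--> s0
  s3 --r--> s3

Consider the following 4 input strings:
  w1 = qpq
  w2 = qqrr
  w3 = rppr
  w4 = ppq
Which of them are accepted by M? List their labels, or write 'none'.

w1: Trace: s2 -q-> s1 -p-> s1 -q-> s1  → end s1, rejected
w2: Trace: s2 -q-> s1 -q-> s1 -r-> s1 -r-> s1  → end s1, rejected
w3: Trace: s2 -r-> s2 -p-> s1 -p-> s1 -r-> s1  → end s1, rejected
w4: Trace: s2 -p-> s1 -p-> s1 -q-> s1  → end s1, rejected

none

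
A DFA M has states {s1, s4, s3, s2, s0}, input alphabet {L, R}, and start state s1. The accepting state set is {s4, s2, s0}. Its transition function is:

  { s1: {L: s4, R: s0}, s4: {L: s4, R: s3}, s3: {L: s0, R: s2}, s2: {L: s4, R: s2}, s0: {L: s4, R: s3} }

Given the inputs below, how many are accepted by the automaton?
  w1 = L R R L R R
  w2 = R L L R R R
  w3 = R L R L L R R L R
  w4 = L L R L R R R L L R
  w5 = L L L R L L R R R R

w1: Trace: s1 -L-> s4 -R-> s3 -R-> s2 -L-> s4 -R-> s3 -R-> s2  → end s2, accepted
w2: Trace: s1 -R-> s0 -L-> s4 -L-> s4 -R-> s3 -R-> s2 -R-> s2  → end s2, accepted
w3: Trace: s1 -R-> s0 -L-> s4 -R-> s3 -L-> s0 -L-> s4 -R-> s3 -R-> s2 -L-> s4 -R-> s3  → end s3, rejected
w4: Trace: s1 -L-> s4 -L-> s4 -R-> s3 -L-> s0 -R-> s3 -R-> s2 -R-> s2 -L-> s4 -L-> s4 -R-> s3  → end s3, rejected
w5: Trace: s1 -L-> s4 -L-> s4 -L-> s4 -R-> s3 -L-> s0 -L-> s4 -R-> s3 -R-> s2 -R-> s2 -R-> s2  → end s2, accepted

3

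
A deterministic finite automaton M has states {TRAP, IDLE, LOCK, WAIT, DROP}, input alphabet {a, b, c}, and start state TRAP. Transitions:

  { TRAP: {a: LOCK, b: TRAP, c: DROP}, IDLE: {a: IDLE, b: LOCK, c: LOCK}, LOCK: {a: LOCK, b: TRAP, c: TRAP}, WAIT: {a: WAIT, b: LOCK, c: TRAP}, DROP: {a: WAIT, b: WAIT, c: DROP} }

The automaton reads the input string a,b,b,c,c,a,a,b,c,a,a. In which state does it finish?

LOCK

Trace: TRAP -a-> LOCK -b-> TRAP -b-> TRAP -c-> DROP -c-> DROP -a-> WAIT -a-> WAIT -b-> LOCK -c-> TRAP -a-> LOCK -a-> LOCK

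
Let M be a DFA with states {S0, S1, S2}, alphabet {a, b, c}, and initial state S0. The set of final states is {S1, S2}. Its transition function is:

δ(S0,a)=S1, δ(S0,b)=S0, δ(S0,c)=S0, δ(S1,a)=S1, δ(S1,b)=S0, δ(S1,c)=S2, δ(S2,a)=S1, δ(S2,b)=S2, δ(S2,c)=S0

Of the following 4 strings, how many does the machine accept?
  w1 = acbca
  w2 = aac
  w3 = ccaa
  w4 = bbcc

3

w1: S0 → S1 → S2 → S2 → S0 → S1  → end S1, accepted
w2: S0 → S1 → S1 → S2  → end S2, accepted
w3: S0 → S0 → S0 → S1 → S1  → end S1, accepted
w4: S0 → S0 → S0 → S0 → S0  → end S0, rejected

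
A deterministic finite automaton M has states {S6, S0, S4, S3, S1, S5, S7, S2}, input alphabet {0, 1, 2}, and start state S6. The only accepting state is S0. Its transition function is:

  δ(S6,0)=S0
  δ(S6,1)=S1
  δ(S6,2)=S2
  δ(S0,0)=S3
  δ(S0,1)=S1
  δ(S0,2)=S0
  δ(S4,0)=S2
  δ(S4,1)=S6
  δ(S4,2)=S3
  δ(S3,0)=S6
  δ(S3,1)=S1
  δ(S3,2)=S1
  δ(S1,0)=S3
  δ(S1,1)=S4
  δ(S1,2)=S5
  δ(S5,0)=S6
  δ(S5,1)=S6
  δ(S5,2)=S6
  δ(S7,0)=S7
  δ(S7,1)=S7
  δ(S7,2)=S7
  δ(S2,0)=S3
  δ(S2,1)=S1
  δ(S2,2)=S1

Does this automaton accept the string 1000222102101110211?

No

Trace: S6 -1-> S1 -0-> S3 -0-> S6 -0-> S0 -2-> S0 -2-> S0 -2-> S0 -1-> S1 -0-> S3 -2-> S1 -1-> S4 -0-> S2 -1-> S1 -1-> S4 -1-> S6 -0-> S0 -2-> S0 -1-> S1 -1-> S4
End state S4 is not accepting.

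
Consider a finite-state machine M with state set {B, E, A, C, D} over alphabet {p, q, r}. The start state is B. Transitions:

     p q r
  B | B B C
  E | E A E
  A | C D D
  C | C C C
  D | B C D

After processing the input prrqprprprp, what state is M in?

Trace: B -p-> B -r-> C -r-> C -q-> C -p-> C -r-> C -p-> C -r-> C -p-> C -r-> C -p-> C

C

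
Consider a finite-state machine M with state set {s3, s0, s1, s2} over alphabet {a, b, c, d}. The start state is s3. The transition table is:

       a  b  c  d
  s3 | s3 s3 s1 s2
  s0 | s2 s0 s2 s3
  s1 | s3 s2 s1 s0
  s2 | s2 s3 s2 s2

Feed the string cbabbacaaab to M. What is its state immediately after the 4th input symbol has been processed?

s3 → s1 → s2 → s2 → s3
After 4 symbols: s3.

s3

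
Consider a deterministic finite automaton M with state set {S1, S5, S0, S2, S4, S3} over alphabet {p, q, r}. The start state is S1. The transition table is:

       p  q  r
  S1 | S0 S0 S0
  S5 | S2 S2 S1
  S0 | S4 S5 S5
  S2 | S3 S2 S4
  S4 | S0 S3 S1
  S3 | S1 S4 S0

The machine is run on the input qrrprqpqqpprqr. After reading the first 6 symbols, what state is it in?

S2

S1 → S0 → S5 → S1 → S0 → S5 → S2
After 6 symbols: S2.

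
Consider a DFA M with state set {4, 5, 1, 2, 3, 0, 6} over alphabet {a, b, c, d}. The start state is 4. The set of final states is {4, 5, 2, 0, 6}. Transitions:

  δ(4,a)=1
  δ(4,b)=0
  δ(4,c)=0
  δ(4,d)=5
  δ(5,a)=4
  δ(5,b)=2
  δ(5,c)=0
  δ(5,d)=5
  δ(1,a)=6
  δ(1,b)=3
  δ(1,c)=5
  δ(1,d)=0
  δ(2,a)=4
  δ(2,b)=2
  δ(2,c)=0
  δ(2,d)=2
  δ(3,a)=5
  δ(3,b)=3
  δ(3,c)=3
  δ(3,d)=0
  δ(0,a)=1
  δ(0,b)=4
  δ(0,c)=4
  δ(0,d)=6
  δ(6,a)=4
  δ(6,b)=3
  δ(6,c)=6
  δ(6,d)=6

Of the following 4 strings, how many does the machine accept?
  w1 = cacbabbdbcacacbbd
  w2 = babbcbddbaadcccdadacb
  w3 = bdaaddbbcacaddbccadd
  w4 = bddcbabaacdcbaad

w1: 4 → 0 → 1 → 5 → 2 → 4 → 0 → 4 → 5 → 2 → 0 → 1 → 5 → 4 → 0 → 4 → 0 → 6  → end 6, accepted
w2: 4 → 0 → 1 → 3 → 3 → 3 → 3 → 0 → 6 → 3 → 5 → 4 → 5 → 0 → 4 → 0 → 6 → 4 → 5 → 4 → 0 → 4  → end 4, accepted
w3: 4 → 0 → 6 → 4 → 1 → 0 → 6 → 3 → 3 → 3 → 5 → 0 → 1 → 0 → 6 → 3 → 3 → 3 → 5 → 5 → 5  → end 5, accepted
w4: 4 → 0 → 6 → 6 → 6 → 3 → 5 → 2 → 4 → 1 → 5 → 5 → 0 → 4 → 1 → 6 → 6  → end 6, accepted

4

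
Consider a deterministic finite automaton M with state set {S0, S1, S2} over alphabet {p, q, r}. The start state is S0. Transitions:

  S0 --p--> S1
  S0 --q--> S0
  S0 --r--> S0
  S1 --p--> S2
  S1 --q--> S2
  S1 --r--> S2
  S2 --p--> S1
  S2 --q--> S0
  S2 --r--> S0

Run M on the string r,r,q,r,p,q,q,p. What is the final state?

S1

start at S0
read 'r': S0 → S0
read 'r': S0 → S0
read 'q': S0 → S0
read 'r': S0 → S0
read 'p': S0 → S1
read 'q': S1 → S2
read 'q': S2 → S0
read 'p': S0 → S1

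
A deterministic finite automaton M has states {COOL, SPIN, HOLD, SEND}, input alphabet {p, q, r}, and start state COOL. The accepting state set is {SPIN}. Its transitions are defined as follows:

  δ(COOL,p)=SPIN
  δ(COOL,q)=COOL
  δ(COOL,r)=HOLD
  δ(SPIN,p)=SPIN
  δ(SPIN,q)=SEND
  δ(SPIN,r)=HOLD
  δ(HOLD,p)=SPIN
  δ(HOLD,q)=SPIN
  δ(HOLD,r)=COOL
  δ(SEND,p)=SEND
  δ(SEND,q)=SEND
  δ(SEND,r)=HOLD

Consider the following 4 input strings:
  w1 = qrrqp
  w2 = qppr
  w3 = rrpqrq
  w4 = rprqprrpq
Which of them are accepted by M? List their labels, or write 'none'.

w1, w3

w1:
  start at COOL
  read 'q': COOL → COOL
  read 'r': COOL → HOLD
  read 'r': HOLD → COOL
  read 'q': COOL → COOL
  read 'p': COOL → SPIN
  end SPIN, accepted
w2:
  start at COOL
  read 'q': COOL → COOL
  read 'p': COOL → SPIN
  read 'p': SPIN → SPIN
  read 'r': SPIN → HOLD
  end HOLD, rejected
w3:
  start at COOL
  read 'r': COOL → HOLD
  read 'r': HOLD → COOL
  read 'p': COOL → SPIN
  read 'q': SPIN → SEND
  read 'r': SEND → HOLD
  read 'q': HOLD → SPIN
  end SPIN, accepted
w4:
  start at COOL
  read 'r': COOL → HOLD
  read 'p': HOLD → SPIN
  read 'r': SPIN → HOLD
  read 'q': HOLD → SPIN
  read 'p': SPIN → SPIN
  read 'r': SPIN → HOLD
  read 'r': HOLD → COOL
  read 'p': COOL → SPIN
  read 'q': SPIN → SEND
  end SEND, rejected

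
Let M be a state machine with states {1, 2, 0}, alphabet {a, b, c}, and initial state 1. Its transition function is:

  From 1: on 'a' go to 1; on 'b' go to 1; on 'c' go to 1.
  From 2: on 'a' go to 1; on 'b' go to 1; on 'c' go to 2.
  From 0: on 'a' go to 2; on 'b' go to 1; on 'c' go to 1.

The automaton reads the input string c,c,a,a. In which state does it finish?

1

start at 1
read 'c': 1 → 1
read 'c': 1 → 1
read 'a': 1 → 1
read 'a': 1 → 1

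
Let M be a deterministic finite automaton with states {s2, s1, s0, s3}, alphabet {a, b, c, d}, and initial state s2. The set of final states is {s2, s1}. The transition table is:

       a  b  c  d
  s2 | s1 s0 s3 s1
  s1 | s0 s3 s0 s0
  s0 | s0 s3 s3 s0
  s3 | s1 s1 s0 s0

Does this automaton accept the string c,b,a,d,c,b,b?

Trace: s2 -c-> s3 -b-> s1 -a-> s0 -d-> s0 -c-> s3 -b-> s1 -b-> s3
End state s3 is not accepting.

No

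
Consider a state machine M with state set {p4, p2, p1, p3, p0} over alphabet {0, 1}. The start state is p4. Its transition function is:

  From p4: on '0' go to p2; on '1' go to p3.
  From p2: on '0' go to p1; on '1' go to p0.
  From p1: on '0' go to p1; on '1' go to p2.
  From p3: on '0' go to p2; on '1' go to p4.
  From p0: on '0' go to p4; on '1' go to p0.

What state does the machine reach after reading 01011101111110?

p4

start at p4
read '0': p4 → p2
read '1': p2 → p0
read '0': p0 → p4
read '1': p4 → p3
read '1': p3 → p4
read '1': p4 → p3
read '0': p3 → p2
read '1': p2 → p0
read '1': p0 → p0
read '1': p0 → p0
read '1': p0 → p0
read '1': p0 → p0
read '1': p0 → p0
read '0': p0 → p4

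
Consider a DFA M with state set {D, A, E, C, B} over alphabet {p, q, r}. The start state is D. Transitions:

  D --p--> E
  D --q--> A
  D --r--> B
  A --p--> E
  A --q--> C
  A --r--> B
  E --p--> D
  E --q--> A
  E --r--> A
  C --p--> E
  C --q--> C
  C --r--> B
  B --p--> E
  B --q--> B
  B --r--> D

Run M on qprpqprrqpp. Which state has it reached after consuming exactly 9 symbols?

B

start at D
read 'q': D → A
read 'p': A → E
read 'r': E → A
read 'p': A → E
read 'q': E → A
read 'p': A → E
read 'r': E → A
read 'r': A → B
read 'q': B → B
After 9 symbols: B.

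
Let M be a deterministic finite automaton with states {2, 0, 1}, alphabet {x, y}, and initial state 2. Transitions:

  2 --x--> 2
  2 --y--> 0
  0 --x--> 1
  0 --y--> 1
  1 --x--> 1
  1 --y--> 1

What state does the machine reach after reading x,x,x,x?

Trace: 2 -x-> 2 -x-> 2 -x-> 2 -x-> 2

2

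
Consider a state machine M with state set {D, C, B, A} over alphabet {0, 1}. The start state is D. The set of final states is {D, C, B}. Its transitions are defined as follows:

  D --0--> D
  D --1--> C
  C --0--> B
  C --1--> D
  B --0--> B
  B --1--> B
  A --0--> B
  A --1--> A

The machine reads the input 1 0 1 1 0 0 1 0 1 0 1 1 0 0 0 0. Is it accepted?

Yes

start at D
read '1': D → C
read '0': C → B
read '1': B → B
read '1': B → B
read '0': B → B
read '0': B → B
read '1': B → B
read '0': B → B
read '1': B → B
read '0': B → B
read '1': B → B
read '1': B → B
read '0': B → B
read '0': B → B
read '0': B → B
read '0': B → B
End state B is accepting.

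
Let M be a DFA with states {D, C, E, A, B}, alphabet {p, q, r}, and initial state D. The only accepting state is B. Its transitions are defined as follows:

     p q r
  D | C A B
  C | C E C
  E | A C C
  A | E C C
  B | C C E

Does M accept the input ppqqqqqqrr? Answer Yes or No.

No

start at D
read 'p': D → C
read 'p': C → C
read 'q': C → E
read 'q': E → C
read 'q': C → E
read 'q': E → C
read 'q': C → E
read 'q': E → C
read 'r': C → C
read 'r': C → C
End state C is not accepting.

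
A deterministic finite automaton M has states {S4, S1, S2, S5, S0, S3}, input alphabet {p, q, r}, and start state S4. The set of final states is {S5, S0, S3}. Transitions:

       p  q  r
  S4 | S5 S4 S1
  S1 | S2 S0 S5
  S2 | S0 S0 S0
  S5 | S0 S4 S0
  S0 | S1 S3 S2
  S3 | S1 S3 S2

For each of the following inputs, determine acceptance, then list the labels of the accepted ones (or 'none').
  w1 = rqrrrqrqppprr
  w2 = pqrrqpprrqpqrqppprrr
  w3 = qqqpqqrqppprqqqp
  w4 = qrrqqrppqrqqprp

w1:
  start at S4
  read 'r': S4 → S1
  read 'q': S1 → S0
  read 'r': S0 → S2
  read 'r': S2 → S0
  read 'r': S0 → S2
  read 'q': S2 → S0
  read 'r': S0 → S2
  read 'q': S2 → S0
  read 'p': S0 → S1
  read 'p': S1 → S2
  read 'p': S2 → S0
  read 'r': S0 → S2
  read 'r': S2 → S0
  end S0, accepted
w2:
  start at S4
  read 'p': S4 → S5
  read 'q': S5 → S4
  read 'r': S4 → S1
  read 'r': S1 → S5
  read 'q': S5 → S4
  read 'p': S4 → S5
  read 'p': S5 → S0
  read 'r': S0 → S2
  read 'r': S2 → S0
  read 'q': S0 → S3
  read 'p': S3 → S1
  read 'q': S1 → S0
  read 'r': S0 → S2
  read 'q': S2 → S0
  read 'p': S0 → S1
  read 'p': S1 → S2
  read 'p': S2 → S0
  read 'r': S0 → S2
  read 'r': S2 → S0
  read 'r': S0 → S2
  end S2, rejected
w3:
  start at S4
  read 'q': S4 → S4
  read 'q': S4 → S4
  read 'q': S4 → S4
  read 'p': S4 → S5
  read 'q': S5 → S4
  read 'q': S4 → S4
  read 'r': S4 → S1
  read 'q': S1 → S0
  read 'p': S0 → S1
  read 'p': S1 → S2
  read 'p': S2 → S0
  read 'r': S0 → S2
  read 'q': S2 → S0
  read 'q': S0 → S3
  read 'q': S3 → S3
  read 'p': S3 → S1
  end S1, rejected
w4:
  start at S4
  read 'q': S4 → S4
  read 'r': S4 → S1
  read 'r': S1 → S5
  read 'q': S5 → S4
  read 'q': S4 → S4
  read 'r': S4 → S1
  read 'p': S1 → S2
  read 'p': S2 → S0
  read 'q': S0 → S3
  read 'r': S3 → S2
  read 'q': S2 → S0
  read 'q': S0 → S3
  read 'p': S3 → S1
  read 'r': S1 → S5
  read 'p': S5 → S0
  end S0, accepted

w1, w4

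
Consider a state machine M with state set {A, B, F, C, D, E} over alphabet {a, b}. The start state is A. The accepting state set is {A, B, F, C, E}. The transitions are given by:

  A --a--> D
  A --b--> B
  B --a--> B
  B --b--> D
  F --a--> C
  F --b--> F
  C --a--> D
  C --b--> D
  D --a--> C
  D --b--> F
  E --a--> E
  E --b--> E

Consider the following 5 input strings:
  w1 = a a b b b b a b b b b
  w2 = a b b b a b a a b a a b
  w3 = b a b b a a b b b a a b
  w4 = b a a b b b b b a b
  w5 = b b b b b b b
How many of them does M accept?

w1: A → D → C → D → F → F → F → C → D → F → F → F  → end F, accepted
w2: A → D → F → F → F → C → D → C → D → F → C → D → F  → end F, accepted
w3: A → B → B → D → F → C → D → F → F → F → C → D → F  → end F, accepted
w4: A → B → B → B → D → F → F → F → F → C → D  → end D, rejected
w5: A → B → D → F → F → F → F → F  → end F, accepted

4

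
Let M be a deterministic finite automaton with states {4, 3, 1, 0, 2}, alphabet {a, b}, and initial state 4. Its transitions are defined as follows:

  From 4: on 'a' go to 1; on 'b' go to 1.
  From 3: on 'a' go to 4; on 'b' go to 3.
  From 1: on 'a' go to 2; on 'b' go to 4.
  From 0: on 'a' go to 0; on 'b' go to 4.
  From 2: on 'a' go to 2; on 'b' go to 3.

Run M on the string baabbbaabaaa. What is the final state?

2

Trace: 4 -b-> 1 -a-> 2 -a-> 2 -b-> 3 -b-> 3 -b-> 3 -a-> 4 -a-> 1 -b-> 4 -a-> 1 -a-> 2 -a-> 2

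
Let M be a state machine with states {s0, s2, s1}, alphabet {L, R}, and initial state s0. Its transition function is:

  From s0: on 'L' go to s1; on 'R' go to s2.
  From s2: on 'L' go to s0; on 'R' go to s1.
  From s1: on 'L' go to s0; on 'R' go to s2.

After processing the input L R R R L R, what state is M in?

start at s0
read 'L': s0 → s1
read 'R': s1 → s2
read 'R': s2 → s1
read 'R': s1 → s2
read 'L': s2 → s0
read 'R': s0 → s2

s2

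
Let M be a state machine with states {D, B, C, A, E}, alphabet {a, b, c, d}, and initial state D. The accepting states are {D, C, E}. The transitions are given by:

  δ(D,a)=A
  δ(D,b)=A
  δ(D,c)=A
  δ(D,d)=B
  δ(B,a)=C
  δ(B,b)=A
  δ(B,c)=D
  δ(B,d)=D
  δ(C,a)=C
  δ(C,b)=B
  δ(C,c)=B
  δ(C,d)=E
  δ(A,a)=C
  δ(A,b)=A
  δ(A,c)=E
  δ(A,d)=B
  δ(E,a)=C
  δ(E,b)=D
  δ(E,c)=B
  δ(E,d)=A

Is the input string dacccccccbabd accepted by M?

Yes

Trace: D -d-> B -a-> C -c-> B -c-> D -c-> A -c-> E -c-> B -c-> D -c-> A -b-> A -a-> C -b-> B -d-> D
End state D is accepting.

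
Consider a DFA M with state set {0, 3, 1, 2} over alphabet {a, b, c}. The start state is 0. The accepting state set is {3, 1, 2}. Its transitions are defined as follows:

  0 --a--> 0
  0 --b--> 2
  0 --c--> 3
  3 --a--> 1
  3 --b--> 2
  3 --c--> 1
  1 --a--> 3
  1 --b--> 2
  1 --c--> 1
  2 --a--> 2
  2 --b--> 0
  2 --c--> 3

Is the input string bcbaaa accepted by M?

0 → 2 → 3 → 2 → 2 → 2 → 2
End state 2 is accepting.

Yes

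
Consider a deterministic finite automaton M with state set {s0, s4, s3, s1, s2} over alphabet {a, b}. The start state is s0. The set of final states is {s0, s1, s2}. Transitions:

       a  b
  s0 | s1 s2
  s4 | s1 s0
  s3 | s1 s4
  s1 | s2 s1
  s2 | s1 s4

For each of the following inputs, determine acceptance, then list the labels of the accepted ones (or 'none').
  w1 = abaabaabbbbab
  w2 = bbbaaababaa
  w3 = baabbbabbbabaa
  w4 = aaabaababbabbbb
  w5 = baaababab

w1:
  start at s0
  read 'a': s0 → s1
  read 'b': s1 → s1
  read 'a': s1 → s2
  read 'a': s2 → s1
  read 'b': s1 → s1
  read 'a': s1 → s2
  read 'a': s2 → s1
  read 'b': s1 → s1
  read 'b': s1 → s1
  read 'b': s1 → s1
  read 'b': s1 → s1
  read 'a': s1 → s2
  read 'b': s2 → s4
  end s4, rejected
w2:
  start at s0
  read 'b': s0 → s2
  read 'b': s2 → s4
  read 'b': s4 → s0
  read 'a': s0 → s1
  read 'a': s1 → s2
  read 'a': s2 → s1
  read 'b': s1 → s1
  read 'a': s1 → s2
  read 'b': s2 → s4
  read 'a': s4 → s1
  read 'a': s1 → s2
  end s2, accepted
w3:
  start at s0
  read 'b': s0 → s2
  read 'a': s2 → s1
  read 'a': s1 → s2
  read 'b': s2 → s4
  read 'b': s4 → s0
  read 'b': s0 → s2
  read 'a': s2 → s1
  read 'b': s1 → s1
  read 'b': s1 → s1
  read 'b': s1 → s1
  read 'a': s1 → s2
  read 'b': s2 → s4
  read 'a': s4 → s1
  read 'a': s1 → s2
  end s2, accepted
w4:
  start at s0
  read 'a': s0 → s1
  read 'a': s1 → s2
  read 'a': s2 → s1
  read 'b': s1 → s1
  read 'a': s1 → s2
  read 'a': s2 → s1
  read 'b': s1 → s1
  read 'a': s1 → s2
  read 'b': s2 → s4
  read 'b': s4 → s0
  read 'a': s0 → s1
  read 'b': s1 → s1
  read 'b': s1 → s1
  read 'b': s1 → s1
  read 'b': s1 → s1
  end s1, accepted
w5:
  start at s0
  read 'b': s0 → s2
  read 'a': s2 → s1
  read 'a': s1 → s2
  read 'a': s2 → s1
  read 'b': s1 → s1
  read 'a': s1 → s2
  read 'b': s2 → s4
  read 'a': s4 → s1
  read 'b': s1 → s1
  end s1, accepted

w2, w3, w4, w5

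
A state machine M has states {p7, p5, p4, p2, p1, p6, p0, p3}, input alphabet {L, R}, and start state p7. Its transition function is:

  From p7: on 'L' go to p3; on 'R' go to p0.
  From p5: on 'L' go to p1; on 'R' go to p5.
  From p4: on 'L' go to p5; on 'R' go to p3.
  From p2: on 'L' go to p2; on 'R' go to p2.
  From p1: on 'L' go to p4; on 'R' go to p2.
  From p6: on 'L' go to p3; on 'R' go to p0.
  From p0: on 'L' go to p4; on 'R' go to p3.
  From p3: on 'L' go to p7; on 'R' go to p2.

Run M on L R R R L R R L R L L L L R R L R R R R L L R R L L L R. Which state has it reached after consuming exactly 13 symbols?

p2

p7 → p3 → p2 → p2 → p2 → p2 → p2 → p2 → p2 → p2 → p2 → p2 → p2 → p2
After 13 symbols: p2.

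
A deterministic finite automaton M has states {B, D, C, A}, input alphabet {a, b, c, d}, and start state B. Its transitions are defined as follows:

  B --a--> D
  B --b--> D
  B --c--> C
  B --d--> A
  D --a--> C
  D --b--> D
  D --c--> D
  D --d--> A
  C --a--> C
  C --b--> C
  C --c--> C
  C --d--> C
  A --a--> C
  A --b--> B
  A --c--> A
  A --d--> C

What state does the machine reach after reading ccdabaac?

C

B → C → C → C → C → C → C → C → C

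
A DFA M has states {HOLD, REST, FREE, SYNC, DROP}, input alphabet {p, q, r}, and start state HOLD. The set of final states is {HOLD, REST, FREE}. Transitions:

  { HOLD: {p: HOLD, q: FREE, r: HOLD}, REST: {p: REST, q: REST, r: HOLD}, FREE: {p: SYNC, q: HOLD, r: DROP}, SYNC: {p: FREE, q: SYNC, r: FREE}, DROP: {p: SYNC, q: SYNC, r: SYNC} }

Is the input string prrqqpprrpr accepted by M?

Yes

HOLD → HOLD → HOLD → HOLD → FREE → HOLD → HOLD → HOLD → HOLD → HOLD → HOLD → HOLD
End state HOLD is accepting.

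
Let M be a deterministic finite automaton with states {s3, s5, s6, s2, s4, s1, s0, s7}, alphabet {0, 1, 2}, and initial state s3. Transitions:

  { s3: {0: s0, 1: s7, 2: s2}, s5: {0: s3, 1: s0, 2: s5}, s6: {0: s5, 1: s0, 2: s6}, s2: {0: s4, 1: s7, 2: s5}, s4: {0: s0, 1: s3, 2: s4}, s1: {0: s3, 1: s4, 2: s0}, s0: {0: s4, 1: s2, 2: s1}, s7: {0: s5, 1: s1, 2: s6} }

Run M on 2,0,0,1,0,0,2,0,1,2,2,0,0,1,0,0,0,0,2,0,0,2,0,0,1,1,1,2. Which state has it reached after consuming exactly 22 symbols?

s3 → s2 → s4 → s0 → s2 → s4 → s0 → s1 → s3 → s7 → s6 → s6 → s5 → s3 → s7 → s5 → s3 → s0 → s4 → s4 → s0 → s4 → s4
After 22 symbols: s4.

s4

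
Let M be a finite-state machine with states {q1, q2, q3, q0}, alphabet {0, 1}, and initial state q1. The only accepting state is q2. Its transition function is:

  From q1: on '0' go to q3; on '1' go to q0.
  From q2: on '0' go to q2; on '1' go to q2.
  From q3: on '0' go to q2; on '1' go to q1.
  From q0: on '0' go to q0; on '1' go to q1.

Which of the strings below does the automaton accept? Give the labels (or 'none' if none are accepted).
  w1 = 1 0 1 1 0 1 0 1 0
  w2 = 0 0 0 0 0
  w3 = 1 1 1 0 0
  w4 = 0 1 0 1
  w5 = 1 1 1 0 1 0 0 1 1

w2, w5

w1: Trace: q1 -1-> q0 -0-> q0 -1-> q1 -1-> q0 -0-> q0 -1-> q1 -0-> q3 -1-> q1 -0-> q3  → end q3, rejected
w2: Trace: q1 -0-> q3 -0-> q2 -0-> q2 -0-> q2 -0-> q2  → end q2, accepted
w3: Trace: q1 -1-> q0 -1-> q1 -1-> q0 -0-> q0 -0-> q0  → end q0, rejected
w4: Trace: q1 -0-> q3 -1-> q1 -0-> q3 -1-> q1  → end q1, rejected
w5: Trace: q1 -1-> q0 -1-> q1 -1-> q0 -0-> q0 -1-> q1 -0-> q3 -0-> q2 -1-> q2 -1-> q2  → end q2, accepted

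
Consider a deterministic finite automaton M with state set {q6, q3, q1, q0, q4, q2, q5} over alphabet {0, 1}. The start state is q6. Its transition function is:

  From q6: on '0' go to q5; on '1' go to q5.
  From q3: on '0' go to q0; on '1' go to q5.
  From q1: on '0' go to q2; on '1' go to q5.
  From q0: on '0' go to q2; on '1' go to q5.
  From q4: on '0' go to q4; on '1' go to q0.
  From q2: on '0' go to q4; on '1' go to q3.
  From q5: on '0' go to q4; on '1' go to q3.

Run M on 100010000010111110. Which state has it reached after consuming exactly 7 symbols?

q4

Trace: q6 -1-> q5 -0-> q4 -0-> q4 -0-> q4 -1-> q0 -0-> q2 -0-> q4
After 7 symbols: q4.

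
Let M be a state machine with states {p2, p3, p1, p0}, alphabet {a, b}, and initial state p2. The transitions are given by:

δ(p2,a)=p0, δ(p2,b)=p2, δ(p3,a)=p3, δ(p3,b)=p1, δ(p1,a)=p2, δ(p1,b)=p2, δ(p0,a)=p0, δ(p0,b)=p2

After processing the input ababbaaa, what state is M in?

p0

p2 → p0 → p2 → p0 → p2 → p2 → p0 → p0 → p0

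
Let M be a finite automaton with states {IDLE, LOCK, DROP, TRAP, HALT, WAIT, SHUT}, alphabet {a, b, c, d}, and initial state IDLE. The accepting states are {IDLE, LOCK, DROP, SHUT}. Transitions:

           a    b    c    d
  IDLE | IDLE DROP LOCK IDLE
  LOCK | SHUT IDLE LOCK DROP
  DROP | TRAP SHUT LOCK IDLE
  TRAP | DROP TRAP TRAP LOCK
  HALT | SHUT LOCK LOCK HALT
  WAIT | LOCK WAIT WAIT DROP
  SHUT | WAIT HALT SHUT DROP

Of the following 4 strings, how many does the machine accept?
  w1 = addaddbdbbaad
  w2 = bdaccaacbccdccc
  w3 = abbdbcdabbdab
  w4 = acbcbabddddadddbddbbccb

2

w1:
  start at IDLE
  read 'a': IDLE → IDLE
  read 'd': IDLE → IDLE
  read 'd': IDLE → IDLE
  read 'a': IDLE → IDLE
  read 'd': IDLE → IDLE
  read 'd': IDLE → IDLE
  read 'b': IDLE → DROP
  read 'd': DROP → IDLE
  read 'b': IDLE → DROP
  read 'b': DROP → SHUT
  read 'a': SHUT → WAIT
  read 'a': WAIT → LOCK
  read 'd': LOCK → DROP
  end DROP, accepted
w2:
  start at IDLE
  read 'b': IDLE → DROP
  read 'd': DROP → IDLE
  read 'a': IDLE → IDLE
  read 'c': IDLE → LOCK
  read 'c': LOCK → LOCK
  read 'a': LOCK → SHUT
  read 'a': SHUT → WAIT
  read 'c': WAIT → WAIT
  read 'b': WAIT → WAIT
  read 'c': WAIT → WAIT
  read 'c': WAIT → WAIT
  read 'd': WAIT → DROP
  read 'c': DROP → LOCK
  read 'c': LOCK → LOCK
  read 'c': LOCK → LOCK
  end LOCK, accepted
w3:
  start at IDLE
  read 'a': IDLE → IDLE
  read 'b': IDLE → DROP
  read 'b': DROP → SHUT
  read 'd': SHUT → DROP
  read 'b': DROP → SHUT
  read 'c': SHUT → SHUT
  read 'd': SHUT → DROP
  read 'a': DROP → TRAP
  read 'b': TRAP → TRAP
  read 'b': TRAP → TRAP
  read 'd': TRAP → LOCK
  read 'a': LOCK → SHUT
  read 'b': SHUT → HALT
  end HALT, rejected
w4:
  start at IDLE
  read 'a': IDLE → IDLE
  read 'c': IDLE → LOCK
  read 'b': LOCK → IDLE
  read 'c': IDLE → LOCK
  read 'b': LOCK → IDLE
  read 'a': IDLE → IDLE
  read 'b': IDLE → DROP
  read 'd': DROP → IDLE
  read 'd': IDLE → IDLE
  read 'd': IDLE → IDLE
  read 'd': IDLE → IDLE
  read 'a': IDLE → IDLE
  read 'd': IDLE → IDLE
  read 'd': IDLE → IDLE
  read 'd': IDLE → IDLE
  read 'b': IDLE → DROP
  read 'd': DROP → IDLE
  read 'd': IDLE → IDLE
  read 'b': IDLE → DROP
  read 'b': DROP → SHUT
  read 'c': SHUT → SHUT
  read 'c': SHUT → SHUT
  read 'b': SHUT → HALT
  end HALT, rejected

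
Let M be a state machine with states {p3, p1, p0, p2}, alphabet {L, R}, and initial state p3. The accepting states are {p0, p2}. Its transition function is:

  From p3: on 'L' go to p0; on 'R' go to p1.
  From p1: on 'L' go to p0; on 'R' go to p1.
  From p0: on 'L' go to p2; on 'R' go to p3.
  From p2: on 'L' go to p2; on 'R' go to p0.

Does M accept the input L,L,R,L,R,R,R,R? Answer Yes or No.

No

p3 → p0 → p2 → p0 → p2 → p0 → p3 → p1 → p1
End state p1 is not accepting.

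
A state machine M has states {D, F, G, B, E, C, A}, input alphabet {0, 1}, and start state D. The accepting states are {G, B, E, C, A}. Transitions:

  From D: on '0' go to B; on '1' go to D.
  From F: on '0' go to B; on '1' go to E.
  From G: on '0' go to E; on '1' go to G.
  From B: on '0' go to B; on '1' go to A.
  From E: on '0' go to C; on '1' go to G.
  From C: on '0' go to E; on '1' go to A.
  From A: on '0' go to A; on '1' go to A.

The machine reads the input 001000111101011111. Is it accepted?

Yes

start at D
read '0': D → B
read '0': B → B
read '1': B → A
read '0': A → A
read '0': A → A
read '0': A → A
read '1': A → A
read '1': A → A
read '1': A → A
read '1': A → A
read '0': A → A
read '1': A → A
read '0': A → A
read '1': A → A
read '1': A → A
read '1': A → A
read '1': A → A
read '1': A → A
End state A is accepting.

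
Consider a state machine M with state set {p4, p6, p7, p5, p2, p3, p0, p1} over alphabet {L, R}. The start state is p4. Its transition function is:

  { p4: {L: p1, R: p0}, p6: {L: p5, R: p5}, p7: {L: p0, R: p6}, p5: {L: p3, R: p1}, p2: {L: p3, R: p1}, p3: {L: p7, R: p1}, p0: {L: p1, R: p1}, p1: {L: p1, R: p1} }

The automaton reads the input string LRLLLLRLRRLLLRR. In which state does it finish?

p1

Trace: p4 -L-> p1 -R-> p1 -L-> p1 -L-> p1 -L-> p1 -L-> p1 -R-> p1 -L-> p1 -R-> p1 -R-> p1 -L-> p1 -L-> p1 -L-> p1 -R-> p1 -R-> p1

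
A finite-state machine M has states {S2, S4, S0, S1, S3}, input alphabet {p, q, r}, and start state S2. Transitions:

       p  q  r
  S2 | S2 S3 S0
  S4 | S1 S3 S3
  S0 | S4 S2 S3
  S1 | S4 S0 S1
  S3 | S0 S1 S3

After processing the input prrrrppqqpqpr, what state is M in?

S3

S2 → S2 → S0 → S3 → S3 → S3 → S0 → S4 → S3 → S1 → S4 → S3 → S0 → S3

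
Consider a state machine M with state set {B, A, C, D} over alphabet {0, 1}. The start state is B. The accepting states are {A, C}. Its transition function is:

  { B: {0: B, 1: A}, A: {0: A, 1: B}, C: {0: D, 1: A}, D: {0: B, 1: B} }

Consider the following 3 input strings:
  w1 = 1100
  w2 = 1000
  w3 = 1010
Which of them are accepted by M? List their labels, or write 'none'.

w2

w1: Trace: B -1-> A -1-> B -0-> B -0-> B  → end B, rejected
w2: Trace: B -1-> A -0-> A -0-> A -0-> A  → end A, accepted
w3: Trace: B -1-> A -0-> A -1-> B -0-> B  → end B, rejected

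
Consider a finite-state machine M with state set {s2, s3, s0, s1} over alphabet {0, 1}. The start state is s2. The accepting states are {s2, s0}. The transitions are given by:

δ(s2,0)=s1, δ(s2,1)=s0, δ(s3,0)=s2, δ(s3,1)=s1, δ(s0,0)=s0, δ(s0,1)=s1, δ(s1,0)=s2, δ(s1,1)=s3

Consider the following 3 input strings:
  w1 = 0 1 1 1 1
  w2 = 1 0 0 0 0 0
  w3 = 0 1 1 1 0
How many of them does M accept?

w1:
  start at s2
  read '0': s2 → s1
  read '1': s1 → s3
  read '1': s3 → s1
  read '1': s1 → s3
  read '1': s3 → s1
  end s1, rejected
w2:
  start at s2
  read '1': s2 → s0
  read '0': s0 → s0
  read '0': s0 → s0
  read '0': s0 → s0
  read '0': s0 → s0
  read '0': s0 → s0
  end s0, accepted
w3:
  start at s2
  read '0': s2 → s1
  read '1': s1 → s3
  read '1': s3 → s1
  read '1': s1 → s3
  read '0': s3 → s2
  end s2, accepted

2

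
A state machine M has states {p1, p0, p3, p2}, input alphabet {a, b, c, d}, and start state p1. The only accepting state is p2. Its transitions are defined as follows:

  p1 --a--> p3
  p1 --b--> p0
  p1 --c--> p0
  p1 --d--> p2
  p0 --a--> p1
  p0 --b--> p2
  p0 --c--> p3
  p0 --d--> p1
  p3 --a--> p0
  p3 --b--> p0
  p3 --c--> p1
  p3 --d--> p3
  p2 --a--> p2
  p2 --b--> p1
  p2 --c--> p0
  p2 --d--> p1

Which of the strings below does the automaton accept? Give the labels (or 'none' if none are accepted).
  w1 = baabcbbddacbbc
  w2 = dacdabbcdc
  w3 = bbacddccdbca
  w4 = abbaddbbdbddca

none

w1: p1 → p0 → p1 → p3 → p0 → p3 → p0 → p2 → p1 → p2 → p2 → p0 → p2 → p1 → p0  → end p0, rejected
w2: p1 → p2 → p2 → p0 → p1 → p3 → p0 → p2 → p0 → p1 → p0  → end p0, rejected
w3: p1 → p0 → p2 → p2 → p0 → p1 → p2 → p0 → p3 → p3 → p0 → p3 → p0  → end p0, rejected
w4: p1 → p3 → p0 → p2 → p2 → p1 → p2 → p1 → p0 → p1 → p0 → p1 → p2 → p0 → p1  → end p1, rejected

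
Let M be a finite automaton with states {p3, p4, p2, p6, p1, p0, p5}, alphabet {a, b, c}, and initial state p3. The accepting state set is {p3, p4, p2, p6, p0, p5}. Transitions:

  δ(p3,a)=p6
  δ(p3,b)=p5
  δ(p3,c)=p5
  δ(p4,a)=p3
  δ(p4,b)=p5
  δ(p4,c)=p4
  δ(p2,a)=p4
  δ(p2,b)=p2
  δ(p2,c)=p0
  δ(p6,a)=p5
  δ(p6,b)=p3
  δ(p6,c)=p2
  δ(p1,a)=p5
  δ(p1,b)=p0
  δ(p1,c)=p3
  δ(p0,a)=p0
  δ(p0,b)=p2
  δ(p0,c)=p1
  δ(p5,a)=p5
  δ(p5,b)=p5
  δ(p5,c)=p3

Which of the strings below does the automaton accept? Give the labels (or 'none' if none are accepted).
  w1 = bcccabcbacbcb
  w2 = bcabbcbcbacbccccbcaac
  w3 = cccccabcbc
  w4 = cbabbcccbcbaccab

w1:
  start at p3
  read 'b': p3 → p5
  read 'c': p5 → p3
  read 'c': p3 → p5
  read 'c': p5 → p3
  read 'a': p3 → p6
  read 'b': p6 → p3
  read 'c': p3 → p5
  read 'b': p5 → p5
  read 'a': p5 → p5
  read 'c': p5 → p3
  read 'b': p3 → p5
  read 'c': p5 → p3
  read 'b': p3 → p5
  end p5, accepted
w2:
  start at p3
  read 'b': p3 → p5
  read 'c': p5 → p3
  read 'a': p3 → p6
  read 'b': p6 → p3
  read 'b': p3 → p5
  read 'c': p5 → p3
  read 'b': p3 → p5
  read 'c': p5 → p3
  read 'b': p3 → p5
  read 'a': p5 → p5
  read 'c': p5 → p3
  read 'b': p3 → p5
  read 'c': p5 → p3
  read 'c': p3 → p5
  read 'c': p5 → p3
  read 'c': p3 → p5
  read 'b': p5 → p5
  read 'c': p5 → p3
  read 'a': p3 → p6
  read 'a': p6 → p5
  read 'c': p5 → p3
  end p3, accepted
w3:
  start at p3
  read 'c': p3 → p5
  read 'c': p5 → p3
  read 'c': p3 → p5
  read 'c': p5 → p3
  read 'c': p3 → p5
  read 'a': p5 → p5
  read 'b': p5 → p5
  read 'c': p5 → p3
  read 'b': p3 → p5
  read 'c': p5 → p3
  end p3, accepted
w4:
  start at p3
  read 'c': p3 → p5
  read 'b': p5 → p5
  read 'a': p5 → p5
  read 'b': p5 → p5
  read 'b': p5 → p5
  read 'c': p5 → p3
  read 'c': p3 → p5
  read 'c': p5 → p3
  read 'b': p3 → p5
  read 'c': p5 → p3
  read 'b': p3 → p5
  read 'a': p5 → p5
  read 'c': p5 → p3
  read 'c': p3 → p5
  read 'a': p5 → p5
  read 'b': p5 → p5
  end p5, accepted

w1, w2, w3, w4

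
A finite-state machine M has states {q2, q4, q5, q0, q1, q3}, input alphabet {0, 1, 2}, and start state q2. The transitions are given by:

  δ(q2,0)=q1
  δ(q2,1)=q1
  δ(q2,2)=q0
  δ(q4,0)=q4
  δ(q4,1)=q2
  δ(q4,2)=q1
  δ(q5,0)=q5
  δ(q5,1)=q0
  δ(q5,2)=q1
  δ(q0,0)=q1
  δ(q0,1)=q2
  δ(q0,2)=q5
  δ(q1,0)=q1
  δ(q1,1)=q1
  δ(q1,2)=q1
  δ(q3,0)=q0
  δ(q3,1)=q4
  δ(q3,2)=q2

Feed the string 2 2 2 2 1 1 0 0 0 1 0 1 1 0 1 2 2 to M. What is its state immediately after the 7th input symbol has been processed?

q1

start at q2
read '2': q2 → q0
read '2': q0 → q5
read '2': q5 → q1
read '2': q1 → q1
read '1': q1 → q1
read '1': q1 → q1
read '0': q1 → q1
After 7 symbols: q1.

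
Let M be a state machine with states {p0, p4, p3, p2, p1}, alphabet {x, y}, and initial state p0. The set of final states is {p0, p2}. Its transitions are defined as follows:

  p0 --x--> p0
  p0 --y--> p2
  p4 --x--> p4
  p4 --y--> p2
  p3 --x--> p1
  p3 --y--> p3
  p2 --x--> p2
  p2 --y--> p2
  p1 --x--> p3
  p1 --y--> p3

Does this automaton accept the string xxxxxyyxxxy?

Trace: p0 -x-> p0 -x-> p0 -x-> p0 -x-> p0 -x-> p0 -y-> p2 -y-> p2 -x-> p2 -x-> p2 -x-> p2 -y-> p2
End state p2 is accepting.

Yes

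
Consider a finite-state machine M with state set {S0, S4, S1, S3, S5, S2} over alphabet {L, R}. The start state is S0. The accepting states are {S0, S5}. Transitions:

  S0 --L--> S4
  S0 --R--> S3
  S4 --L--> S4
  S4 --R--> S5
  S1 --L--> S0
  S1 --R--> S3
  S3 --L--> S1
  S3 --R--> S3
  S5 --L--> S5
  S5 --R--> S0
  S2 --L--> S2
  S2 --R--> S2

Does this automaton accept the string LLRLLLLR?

Yes

start at S0
read 'L': S0 → S4
read 'L': S4 → S4
read 'R': S4 → S5
read 'L': S5 → S5
read 'L': S5 → S5
read 'L': S5 → S5
read 'L': S5 → S5
read 'R': S5 → S0
End state S0 is accepting.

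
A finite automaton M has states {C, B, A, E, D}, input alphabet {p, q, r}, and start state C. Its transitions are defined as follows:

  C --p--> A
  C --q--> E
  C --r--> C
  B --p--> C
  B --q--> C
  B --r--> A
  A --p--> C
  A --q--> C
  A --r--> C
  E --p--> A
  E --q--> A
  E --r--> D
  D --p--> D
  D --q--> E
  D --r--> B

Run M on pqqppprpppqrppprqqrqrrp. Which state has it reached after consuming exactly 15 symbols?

start at C
read 'p': C → A
read 'q': A → C
read 'q': C → E
read 'p': E → A
read 'p': A → C
read 'p': C → A
read 'r': A → C
read 'p': C → A
read 'p': A → C
read 'p': C → A
read 'q': A → C
read 'r': C → C
read 'p': C → A
read 'p': A → C
read 'p': C → A
After 15 symbols: A.

A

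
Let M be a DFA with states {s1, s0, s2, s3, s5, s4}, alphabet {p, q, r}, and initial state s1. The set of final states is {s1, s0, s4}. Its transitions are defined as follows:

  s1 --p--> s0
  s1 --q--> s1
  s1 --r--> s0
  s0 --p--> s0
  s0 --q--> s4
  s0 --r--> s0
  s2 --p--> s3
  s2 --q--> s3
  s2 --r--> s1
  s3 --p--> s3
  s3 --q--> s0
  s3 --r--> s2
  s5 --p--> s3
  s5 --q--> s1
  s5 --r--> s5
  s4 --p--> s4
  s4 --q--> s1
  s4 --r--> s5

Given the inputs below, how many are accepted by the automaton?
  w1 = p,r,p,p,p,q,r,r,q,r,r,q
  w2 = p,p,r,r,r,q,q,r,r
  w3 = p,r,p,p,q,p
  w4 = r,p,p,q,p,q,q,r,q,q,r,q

4

w1: s1 → s0 → s0 → s0 → s0 → s0 → s4 → s5 → s5 → s1 → s0 → s0 → s4  → end s4, accepted
w2: s1 → s0 → s0 → s0 → s0 → s0 → s4 → s1 → s0 → s0  → end s0, accepted
w3: s1 → s0 → s0 → s0 → s0 → s4 → s4  → end s4, accepted
w4: s1 → s0 → s0 → s0 → s4 → s4 → s1 → s1 → s0 → s4 → s1 → s0 → s4  → end s4, accepted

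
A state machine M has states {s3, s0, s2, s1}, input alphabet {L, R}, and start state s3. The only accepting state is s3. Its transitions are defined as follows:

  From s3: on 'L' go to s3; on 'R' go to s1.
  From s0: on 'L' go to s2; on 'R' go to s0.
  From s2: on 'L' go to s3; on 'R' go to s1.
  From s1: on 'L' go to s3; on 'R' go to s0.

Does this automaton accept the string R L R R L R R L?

start at s3
read 'R': s3 → s1
read 'L': s1 → s3
read 'R': s3 → s1
read 'R': s1 → s0
read 'L': s0 → s2
read 'R': s2 → s1
read 'R': s1 → s0
read 'L': s0 → s2
End state s2 is not accepting.

No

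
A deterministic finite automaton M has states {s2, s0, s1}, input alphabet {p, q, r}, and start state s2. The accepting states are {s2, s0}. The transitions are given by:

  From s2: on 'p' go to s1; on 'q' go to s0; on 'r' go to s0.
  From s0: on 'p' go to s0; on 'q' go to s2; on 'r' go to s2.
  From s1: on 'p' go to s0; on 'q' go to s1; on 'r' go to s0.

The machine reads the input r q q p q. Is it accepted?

Yes

start at s2
read 'r': s2 → s0
read 'q': s0 → s2
read 'q': s2 → s0
read 'p': s0 → s0
read 'q': s0 → s2
End state s2 is accepting.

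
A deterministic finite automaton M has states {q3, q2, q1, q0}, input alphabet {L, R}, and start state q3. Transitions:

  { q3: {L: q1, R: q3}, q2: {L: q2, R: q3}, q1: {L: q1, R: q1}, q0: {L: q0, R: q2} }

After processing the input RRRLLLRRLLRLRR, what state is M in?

start at q3
read 'R': q3 → q3
read 'R': q3 → q3
read 'R': q3 → q3
read 'L': q3 → q1
read 'L': q1 → q1
read 'L': q1 → q1
read 'R': q1 → q1
read 'R': q1 → q1
read 'L': q1 → q1
read 'L': q1 → q1
read 'R': q1 → q1
read 'L': q1 → q1
read 'R': q1 → q1
read 'R': q1 → q1

q1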